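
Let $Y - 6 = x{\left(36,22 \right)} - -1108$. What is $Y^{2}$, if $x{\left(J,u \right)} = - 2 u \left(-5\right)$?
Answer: $1779556$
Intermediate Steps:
$x{\left(J,u \right)} = 10 u$
$Y = 1334$ ($Y = 6 + \left(10 \cdot 22 - -1108\right) = 6 + \left(220 + 1108\right) = 6 + 1328 = 1334$)
$Y^{2} = 1334^{2} = 1779556$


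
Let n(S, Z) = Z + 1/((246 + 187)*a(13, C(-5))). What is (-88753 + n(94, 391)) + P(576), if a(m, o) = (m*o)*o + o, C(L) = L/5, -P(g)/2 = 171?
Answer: -460905983/5196 ≈ -88704.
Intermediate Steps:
P(g) = -342 (P(g) = -2*171 = -342)
C(L) = L/5 (C(L) = L*(1/5) = L/5)
a(m, o) = o + m*o**2 (a(m, o) = m*o**2 + o = o + m*o**2)
n(S, Z) = 1/5196 + Z (n(S, Z) = Z + 1/((246 + 187)*((((1/5)*(-5))*(1 + 13*((1/5)*(-5)))))) = Z + 1/(433*((-(1 + 13*(-1))))) = Z + 1/(433*((-(1 - 13)))) = Z + 1/(433*((-1*(-12)))) = Z + (1/433)/12 = Z + (1/433)*(1/12) = Z + 1/5196 = 1/5196 + Z)
(-88753 + n(94, 391)) + P(576) = (-88753 + (1/5196 + 391)) - 342 = (-88753 + 2031637/5196) - 342 = -459128951/5196 - 342 = -460905983/5196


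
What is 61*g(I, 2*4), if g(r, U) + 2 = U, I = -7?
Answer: 366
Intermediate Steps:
g(r, U) = -2 + U
61*g(I, 2*4) = 61*(-2 + 2*4) = 61*(-2 + 8) = 61*6 = 366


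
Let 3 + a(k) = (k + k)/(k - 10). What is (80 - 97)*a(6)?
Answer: 102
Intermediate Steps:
a(k) = -3 + 2*k/(-10 + k) (a(k) = -3 + (k + k)/(k - 10) = -3 + (2*k)/(-10 + k) = -3 + 2*k/(-10 + k))
(80 - 97)*a(6) = (80 - 97)*((30 - 1*6)/(-10 + 6)) = -17*(30 - 6)/(-4) = -(-17)*24/4 = -17*(-6) = 102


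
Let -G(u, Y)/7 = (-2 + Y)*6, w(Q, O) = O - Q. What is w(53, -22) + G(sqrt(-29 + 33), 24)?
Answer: -999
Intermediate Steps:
G(u, Y) = 84 - 42*Y (G(u, Y) = -7*(-2 + Y)*6 = -7*(-12 + 6*Y) = 84 - 42*Y)
w(53, -22) + G(sqrt(-29 + 33), 24) = (-22 - 1*53) + (84 - 42*24) = (-22 - 53) + (84 - 1008) = -75 - 924 = -999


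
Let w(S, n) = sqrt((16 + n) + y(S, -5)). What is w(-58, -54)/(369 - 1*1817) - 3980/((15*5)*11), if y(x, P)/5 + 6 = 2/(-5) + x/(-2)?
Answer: -796/165 - 5*sqrt(3)/1448 ≈ -4.8302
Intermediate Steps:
y(x, P) = -32 - 5*x/2 (y(x, P) = -30 + 5*(2/(-5) + x/(-2)) = -30 + 5*(2*(-1/5) + x*(-1/2)) = -30 + 5*(-2/5 - x/2) = -30 + (-2 - 5*x/2) = -32 - 5*x/2)
w(S, n) = sqrt(-16 + n - 5*S/2) (w(S, n) = sqrt((16 + n) + (-32 - 5*S/2)) = sqrt(-16 + n - 5*S/2))
w(-58, -54)/(369 - 1*1817) - 3980/((15*5)*11) = (sqrt(-64 - 10*(-58) + 4*(-54))/2)/(369 - 1*1817) - 3980/((15*5)*11) = (sqrt(-64 + 580 - 216)/2)/(369 - 1817) - 3980/(75*11) = (sqrt(300)/2)/(-1448) - 3980/825 = ((10*sqrt(3))/2)*(-1/1448) - 3980*1/825 = (5*sqrt(3))*(-1/1448) - 796/165 = -5*sqrt(3)/1448 - 796/165 = -796/165 - 5*sqrt(3)/1448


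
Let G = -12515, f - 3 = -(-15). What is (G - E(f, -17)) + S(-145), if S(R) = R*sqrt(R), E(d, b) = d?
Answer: -12533 - 145*I*sqrt(145) ≈ -12533.0 - 1746.0*I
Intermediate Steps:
f = 18 (f = 3 - (-15) = 3 - 1*(-15) = 3 + 15 = 18)
S(R) = R**(3/2)
(G - E(f, -17)) + S(-145) = (-12515 - 1*18) + (-145)**(3/2) = (-12515 - 18) - 145*I*sqrt(145) = -12533 - 145*I*sqrt(145)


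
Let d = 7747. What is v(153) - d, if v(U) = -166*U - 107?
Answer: -33252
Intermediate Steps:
v(U) = -107 - 166*U
v(153) - d = (-107 - 166*153) - 1*7747 = (-107 - 25398) - 7747 = -25505 - 7747 = -33252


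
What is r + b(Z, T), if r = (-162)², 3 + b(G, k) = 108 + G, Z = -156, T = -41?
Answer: 26193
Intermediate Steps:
b(G, k) = 105 + G (b(G, k) = -3 + (108 + G) = 105 + G)
r = 26244
r + b(Z, T) = 26244 + (105 - 156) = 26244 - 51 = 26193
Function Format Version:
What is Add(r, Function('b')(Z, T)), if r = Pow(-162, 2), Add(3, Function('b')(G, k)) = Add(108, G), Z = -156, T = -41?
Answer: 26193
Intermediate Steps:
Function('b')(G, k) = Add(105, G) (Function('b')(G, k) = Add(-3, Add(108, G)) = Add(105, G))
r = 26244
Add(r, Function('b')(Z, T)) = Add(26244, Add(105, -156)) = Add(26244, -51) = 26193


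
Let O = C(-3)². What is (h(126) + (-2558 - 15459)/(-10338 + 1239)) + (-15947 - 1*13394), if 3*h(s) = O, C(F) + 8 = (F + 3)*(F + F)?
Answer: -266761630/9099 ≈ -29318.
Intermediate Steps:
C(F) = -8 + 2*F*(3 + F) (C(F) = -8 + (F + 3)*(F + F) = -8 + (3 + F)*(2*F) = -8 + 2*F*(3 + F))
O = 64 (O = (-8 + 2*(-3)² + 6*(-3))² = (-8 + 2*9 - 18)² = (-8 + 18 - 18)² = (-8)² = 64)
h(s) = 64/3 (h(s) = (⅓)*64 = 64/3)
(h(126) + (-2558 - 15459)/(-10338 + 1239)) + (-15947 - 1*13394) = (64/3 + (-2558 - 15459)/(-10338 + 1239)) + (-15947 - 1*13394) = (64/3 - 18017/(-9099)) + (-15947 - 13394) = (64/3 - 18017*(-1/9099)) - 29341 = (64/3 + 18017/9099) - 29341 = 212129/9099 - 29341 = -266761630/9099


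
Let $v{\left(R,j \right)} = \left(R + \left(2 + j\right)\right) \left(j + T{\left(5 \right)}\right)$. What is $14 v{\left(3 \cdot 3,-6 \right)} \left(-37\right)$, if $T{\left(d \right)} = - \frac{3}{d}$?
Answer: $17094$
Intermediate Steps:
$v{\left(R,j \right)} = \left(- \frac{3}{5} + j\right) \left(2 + R + j\right)$ ($v{\left(R,j \right)} = \left(R + \left(2 + j\right)\right) \left(j - \frac{3}{5}\right) = \left(2 + R + j\right) \left(j - \frac{3}{5}\right) = \left(2 + R + j\right) \left(- \frac{3}{5} + j\right) = \left(- \frac{3}{5} + j\right) \left(2 + R + j\right)$)
$14 v{\left(3 \cdot 3,-6 \right)} \left(-37\right) = 14 \left(- \frac{6}{5} + \left(-6\right)^{2} - \frac{3 \cdot 3 \cdot 3}{5} + \frac{7}{5} \left(-6\right) + 3 \cdot 3 \left(-6\right)\right) \left(-37\right) = 14 \left(- \frac{6}{5} + 36 - \frac{27}{5} - \frac{42}{5} + 9 \left(-6\right)\right) \left(-37\right) = 14 \left(- \frac{6}{5} + 36 - \frac{27}{5} - \frac{42}{5} - 54\right) \left(-37\right) = 14 \left(-33\right) \left(-37\right) = \left(-462\right) \left(-37\right) = 17094$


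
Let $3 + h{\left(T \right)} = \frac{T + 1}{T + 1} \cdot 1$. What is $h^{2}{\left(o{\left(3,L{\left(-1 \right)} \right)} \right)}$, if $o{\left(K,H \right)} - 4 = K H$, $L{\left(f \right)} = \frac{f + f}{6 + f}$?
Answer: $4$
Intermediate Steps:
$L{\left(f \right)} = \frac{2 f}{6 + f}$
$o{\left(K,H \right)} = 4 + H K$ ($o{\left(K,H \right)} = 4 + K H = 4 + H K$)
$h{\left(T \right)} = -2$ ($h{\left(T \right)} = -3 + \frac{T + 1}{T + 1} \cdot 1 = -3 + \frac{1 + T}{1 + T} 1 = -3 + 1 \cdot 1 = -3 + 1 = -2$)
$h^{2}{\left(o{\left(3,L{\left(-1 \right)} \right)} \right)} = \left(-2\right)^{2} = 4$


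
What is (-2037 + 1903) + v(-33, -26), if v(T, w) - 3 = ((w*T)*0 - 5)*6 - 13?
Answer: -174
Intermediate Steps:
v(T, w) = -40 (v(T, w) = 3 + (((w*T)*0 - 5)*6 - 13) = 3 + (((T*w)*0 - 5)*6 - 13) = 3 + ((0 - 5)*6 - 13) = 3 + (-5*6 - 13) = 3 + (-30 - 13) = 3 - 43 = -40)
(-2037 + 1903) + v(-33, -26) = (-2037 + 1903) - 40 = -134 - 40 = -174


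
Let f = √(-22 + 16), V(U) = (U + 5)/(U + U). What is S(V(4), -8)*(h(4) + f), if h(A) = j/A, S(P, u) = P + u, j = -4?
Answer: 55/8 - 55*I*√6/8 ≈ 6.875 - 16.84*I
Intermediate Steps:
V(U) = (5 + U)/(2*U) (V(U) = (5 + U)/((2*U)) = (5 + U)*(1/(2*U)) = (5 + U)/(2*U))
h(A) = -4/A
f = I*√6 (f = √(-6) = I*√6 ≈ 2.4495*I)
S(V(4), -8)*(h(4) + f) = ((½)*(5 + 4)/4 - 8)*(-4/4 + I*√6) = ((½)*(¼)*9 - 8)*(-4*¼ + I*√6) = (9/8 - 8)*(-1 + I*√6) = -55*(-1 + I*√6)/8 = 55/8 - 55*I*√6/8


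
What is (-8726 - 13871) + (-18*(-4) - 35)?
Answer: -22560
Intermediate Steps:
(-8726 - 13871) + (-18*(-4) - 35) = -22597 + (72 - 35) = -22597 + 37 = -22560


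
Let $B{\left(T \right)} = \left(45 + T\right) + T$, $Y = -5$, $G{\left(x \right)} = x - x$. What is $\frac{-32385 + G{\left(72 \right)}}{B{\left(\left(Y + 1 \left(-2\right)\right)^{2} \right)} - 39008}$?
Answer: $\frac{2159}{2591} \approx 0.83327$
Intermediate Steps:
$G{\left(x \right)} = 0$
$B{\left(T \right)} = 45 + 2 T$
$\frac{-32385 + G{\left(72 \right)}}{B{\left(\left(Y + 1 \left(-2\right)\right)^{2} \right)} - 39008} = \frac{-32385 + 0}{\left(45 + 2 \left(-5 + 1 \left(-2\right)\right)^{2}\right) - 39008} = - \frac{32385}{\left(45 + 2 \left(-5 - 2\right)^{2}\right) - 39008} = - \frac{32385}{\left(45 + 2 \left(-7\right)^{2}\right) - 39008} = - \frac{32385}{\left(45 + 2 \cdot 49\right) - 39008} = - \frac{32385}{\left(45 + 98\right) - 39008} = - \frac{32385}{143 - 39008} = - \frac{32385}{-38865} = \left(-32385\right) \left(- \frac{1}{38865}\right) = \frac{2159}{2591}$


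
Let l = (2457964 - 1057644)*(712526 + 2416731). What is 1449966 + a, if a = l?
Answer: 4381962612206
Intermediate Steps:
l = 4381961162240 (l = 1400320*3129257 = 4381961162240)
a = 4381961162240
1449966 + a = 1449966 + 4381961162240 = 4381962612206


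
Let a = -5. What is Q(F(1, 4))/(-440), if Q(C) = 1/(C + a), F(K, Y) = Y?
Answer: 1/440 ≈ 0.0022727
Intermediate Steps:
Q(C) = 1/(-5 + C) (Q(C) = 1/(C - 5) = 1/(-5 + C))
Q(F(1, 4))/(-440) = 1/((-5 + 4)*(-440)) = -1/440/(-1) = -1*(-1/440) = 1/440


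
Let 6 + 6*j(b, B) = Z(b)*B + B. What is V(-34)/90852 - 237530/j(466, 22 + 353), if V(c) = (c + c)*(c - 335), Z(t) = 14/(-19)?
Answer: -68335678523/4444177 ≈ -15376.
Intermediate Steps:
Z(t) = -14/19 (Z(t) = 14*(-1/19) = -14/19)
j(b, B) = -1 + 5*B/114 (j(b, B) = -1 + (-14*B/19 + B)/6 = -1 + (5*B/19)/6 = -1 + 5*B/114)
V(c) = 2*c*(-335 + c) (V(c) = (2*c)*(-335 + c) = 2*c*(-335 + c))
V(-34)/90852 - 237530/j(466, 22 + 353) = (2*(-34)*(-335 - 34))/90852 - 237530/(-1 + 5*(22 + 353)/114) = (2*(-34)*(-369))*(1/90852) - 237530/(-1 + (5/114)*375) = 25092*(1/90852) - 237530/(-1 + 625/38) = 2091/7571 - 237530/587/38 = 2091/7571 - 237530*38/587 = 2091/7571 - 9026140/587 = -68335678523/4444177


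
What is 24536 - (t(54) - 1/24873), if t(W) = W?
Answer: 608940787/24873 ≈ 24482.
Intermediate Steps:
24536 - (t(54) - 1/24873) = 24536 - (54 - 1/24873) = 24536 - 1*1343141/24873 = 24536 - 1343141/24873 = 608940787/24873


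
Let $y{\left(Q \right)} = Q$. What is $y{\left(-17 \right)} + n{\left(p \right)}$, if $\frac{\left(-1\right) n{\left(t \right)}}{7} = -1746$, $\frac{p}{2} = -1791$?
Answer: $12205$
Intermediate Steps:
$p = -3582$ ($p = 2 \left(-1791\right) = -3582$)
$n{\left(t \right)} = 12222$ ($n{\left(t \right)} = \left(-7\right) \left(-1746\right) = 12222$)
$y{\left(-17 \right)} + n{\left(p \right)} = -17 + 12222 = 12205$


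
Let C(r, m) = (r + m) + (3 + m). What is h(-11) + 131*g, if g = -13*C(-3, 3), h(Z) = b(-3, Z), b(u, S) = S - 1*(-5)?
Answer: -10224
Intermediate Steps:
b(u, S) = 5 + S (b(u, S) = S + 5 = 5 + S)
C(r, m) = 3 + r + 2*m (C(r, m) = (m + r) + (3 + m) = 3 + r + 2*m)
h(Z) = 5 + Z
g = -78 (g = -13*(3 - 3 + 2*3) = -13*(3 - 3 + 6) = -13*6 = -78)
h(-11) + 131*g = (5 - 11) + 131*(-78) = -6 - 10218 = -10224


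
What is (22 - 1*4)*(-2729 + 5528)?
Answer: 50382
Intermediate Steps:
(22 - 1*4)*(-2729 + 5528) = (22 - 4)*2799 = 18*2799 = 50382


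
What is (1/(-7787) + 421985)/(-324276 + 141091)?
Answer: -3285997194/1426461595 ≈ -2.3036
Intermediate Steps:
(1/(-7787) + 421985)/(-324276 + 141091) = (-1/7787 + 421985)/(-183185) = (3285997194/7787)*(-1/183185) = -3285997194/1426461595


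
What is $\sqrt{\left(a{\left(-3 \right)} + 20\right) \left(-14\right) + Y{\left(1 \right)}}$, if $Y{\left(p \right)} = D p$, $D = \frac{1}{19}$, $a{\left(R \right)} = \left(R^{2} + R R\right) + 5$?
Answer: $\frac{i \sqrt{217303}}{19} \approx 24.535 i$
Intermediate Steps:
$a{\left(R \right)} = 5 + 2 R^{2}$ ($a{\left(R \right)} = \left(R^{2} + R^{2}\right) + 5 = 2 R^{2} + 5 = 5 + 2 R^{2}$)
$D = \frac{1}{19} \approx 0.052632$
$Y{\left(p \right)} = \frac{p}{19}$
$\sqrt{\left(a{\left(-3 \right)} + 20\right) \left(-14\right) + Y{\left(1 \right)}} = \sqrt{\left(\left(5 + 2 \left(-3\right)^{2}\right) + 20\right) \left(-14\right) + \frac{1}{19} \cdot 1} = \sqrt{\left(\left(5 + 2 \cdot 9\right) + 20\right) \left(-14\right) + \frac{1}{19}} = \sqrt{\left(\left(5 + 18\right) + 20\right) \left(-14\right) + \frac{1}{19}} = \sqrt{\left(23 + 20\right) \left(-14\right) + \frac{1}{19}} = \sqrt{43 \left(-14\right) + \frac{1}{19}} = \sqrt{-602 + \frac{1}{19}} = \sqrt{- \frac{11437}{19}} = \frac{i \sqrt{217303}}{19}$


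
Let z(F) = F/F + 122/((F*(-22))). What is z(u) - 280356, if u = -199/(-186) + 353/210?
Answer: -27613483925/98494 ≈ -2.8036e+5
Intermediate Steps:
u = 8954/3255 (u = -199*(-1/186) + 353*(1/210) = 199/186 + 353/210 = 8954/3255 ≈ 2.7508)
z(F) = 1 - 61/(11*F) (z(F) = 1 + 122/((-22*F)) = 1 + 122*(-1/(22*F)) = 1 - 61/(11*F))
z(u) - 280356 = (-61/11 + 8954/3255)/(8954/3255) - 280356 = (3255/8954)*(-100061/35805) - 280356 = -100061/98494 - 280356 = -27613483925/98494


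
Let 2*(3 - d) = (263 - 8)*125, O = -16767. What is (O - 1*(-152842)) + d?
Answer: 240281/2 ≈ 1.2014e+5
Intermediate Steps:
d = -31869/2 (d = 3 - (263 - 8)*125/2 = 3 - 255*125/2 = 3 - ½*31875 = 3 - 31875/2 = -31869/2 ≈ -15935.)
(O - 1*(-152842)) + d = (-16767 - 1*(-152842)) - 31869/2 = (-16767 + 152842) - 31869/2 = 136075 - 31869/2 = 240281/2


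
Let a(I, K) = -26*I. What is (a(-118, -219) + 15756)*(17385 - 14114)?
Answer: 61573304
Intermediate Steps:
(a(-118, -219) + 15756)*(17385 - 14114) = (-26*(-118) + 15756)*(17385 - 14114) = (3068 + 15756)*3271 = 18824*3271 = 61573304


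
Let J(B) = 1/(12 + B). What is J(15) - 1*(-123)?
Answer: 3322/27 ≈ 123.04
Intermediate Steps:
J(15) - 1*(-123) = 1/(12 + 15) - 1*(-123) = 1/27 + 123 = 3322/27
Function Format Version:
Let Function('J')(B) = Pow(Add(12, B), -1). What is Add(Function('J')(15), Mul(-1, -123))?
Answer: Rational(3322, 27) ≈ 123.04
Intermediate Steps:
Add(Function('J')(15), Mul(-1, -123)) = Add(Pow(Add(12, 15), -1), Mul(-1, -123)) = Add(Pow(27, -1), 123) = Add(Rational(1, 27), 123) = Rational(3322, 27)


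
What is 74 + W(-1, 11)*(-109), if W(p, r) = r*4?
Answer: -4722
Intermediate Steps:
W(p, r) = 4*r
74 + W(-1, 11)*(-109) = 74 + (4*11)*(-109) = 74 + 44*(-109) = 74 - 4796 = -4722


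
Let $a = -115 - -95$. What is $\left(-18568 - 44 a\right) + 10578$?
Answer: $-7110$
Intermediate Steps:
$a = -20$ ($a = -115 + 95 = -20$)
$\left(-18568 - 44 a\right) + 10578 = \left(-18568 - -880\right) + 10578 = \left(-18568 + 880\right) + 10578 = -17688 + 10578 = -7110$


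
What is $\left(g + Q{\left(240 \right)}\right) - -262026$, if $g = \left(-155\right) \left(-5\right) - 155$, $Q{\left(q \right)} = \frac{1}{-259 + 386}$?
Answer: $\frac{33356043}{127} \approx 2.6265 \cdot 10^{5}$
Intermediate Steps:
$Q{\left(q \right)} = \frac{1}{127}$
$g = 620$ ($g = 775 - 155 = 620$)
$\left(g + Q{\left(240 \right)}\right) - -262026 = \left(620 + \frac{1}{127}\right) - -262026 = \frac{78741}{127} + 262026 = \frac{33356043}{127}$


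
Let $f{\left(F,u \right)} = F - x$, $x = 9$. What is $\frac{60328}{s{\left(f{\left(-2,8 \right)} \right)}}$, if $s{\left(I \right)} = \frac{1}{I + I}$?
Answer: $-1327216$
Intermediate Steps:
$f{\left(F,u \right)} = -9 + F$ ($f{\left(F,u \right)} = F - 9 = -9 + F$)
$s{\left(I \right)} = \frac{1}{2 I}$
$\frac{60328}{s{\left(f{\left(-2,8 \right)} \right)}} = \frac{60328}{\frac{1}{2} \frac{1}{-9 - 2}} = \frac{60328}{\frac{1}{2} \frac{1}{-11}} = \frac{60328}{\frac{1}{2} \left(- \frac{1}{11}\right)} = \frac{60328}{- \frac{1}{22}} = 60328 \left(-22\right) = -1327216$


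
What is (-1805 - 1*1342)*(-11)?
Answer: 34617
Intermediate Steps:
(-1805 - 1*1342)*(-11) = (-1805 - 1342)*(-11) = -3147*(-11) = 34617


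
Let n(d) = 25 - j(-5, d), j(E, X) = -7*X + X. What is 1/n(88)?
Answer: 1/553 ≈ 0.0018083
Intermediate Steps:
j(E, X) = -6*X
n(d) = 25 + 6*d (n(d) = 25 - (-6)*d = 25 + 6*d)
1/n(88) = 1/(25 + 6*88) = 1/(25 + 528) = 1/553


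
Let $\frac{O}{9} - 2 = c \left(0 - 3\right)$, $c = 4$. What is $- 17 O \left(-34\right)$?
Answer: $-52020$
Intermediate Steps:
$O = -90$ ($O = 18 + 9 \cdot 4 \left(0 - 3\right) = 18 + 9 \cdot 4 \left(-3\right) = 18 + 9 \left(-12\right) = 18 - 108 = -90$)
$- 17 O \left(-34\right) = \left(-17\right) \left(-90\right) \left(-34\right) = 1530 \left(-34\right) = -52020$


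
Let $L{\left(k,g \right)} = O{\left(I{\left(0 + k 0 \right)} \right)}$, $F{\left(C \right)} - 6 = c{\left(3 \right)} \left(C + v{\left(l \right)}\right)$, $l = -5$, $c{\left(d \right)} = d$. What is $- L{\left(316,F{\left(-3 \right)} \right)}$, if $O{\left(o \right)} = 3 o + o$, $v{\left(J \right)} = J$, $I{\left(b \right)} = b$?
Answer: $0$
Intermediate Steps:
$O{\left(o \right)} = 4 o$
$F{\left(C \right)} = -9 + 3 C$ ($F{\left(C \right)} = 6 + 3 \left(C - 5\right) = 6 + 3 \left(-5 + C\right) = 6 + \left(-15 + 3 C\right) = -9 + 3 C$)
$L{\left(k,g \right)} = 0$ ($L{\left(k,g \right)} = 4 \left(0 + k 0\right) = 4 \left(0 + 0\right) = 4 \cdot 0 = 0$)
$- L{\left(316,F{\left(-3 \right)} \right)} = \left(-1\right) 0 = 0$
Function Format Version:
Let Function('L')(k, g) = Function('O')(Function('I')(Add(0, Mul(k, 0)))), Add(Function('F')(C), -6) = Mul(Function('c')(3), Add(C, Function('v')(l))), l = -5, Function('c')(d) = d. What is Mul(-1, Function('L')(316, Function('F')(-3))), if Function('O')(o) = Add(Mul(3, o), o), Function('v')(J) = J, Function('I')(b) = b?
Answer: 0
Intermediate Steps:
Function('O')(o) = Mul(4, o)
Function('F')(C) = Add(-9, Mul(3, C)) (Function('F')(C) = Add(6, Mul(3, Add(C, -5))) = Add(6, Mul(3, Add(-5, C))) = Add(6, Add(-15, Mul(3, C))) = Add(-9, Mul(3, C)))
Function('L')(k, g) = 0 (Function('L')(k, g) = Mul(4, Add(0, Mul(k, 0))) = Mul(4, Add(0, 0)) = Mul(4, 0) = 0)
Mul(-1, Function('L')(316, Function('F')(-3))) = Mul(-1, 0) = 0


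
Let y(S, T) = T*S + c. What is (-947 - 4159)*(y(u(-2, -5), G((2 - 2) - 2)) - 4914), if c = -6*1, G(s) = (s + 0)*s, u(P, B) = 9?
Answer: 24937704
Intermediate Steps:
G(s) = s² (G(s) = s*s = s²)
c = -6
y(S, T) = -6 + S*T (y(S, T) = T*S - 6 = S*T - 6 = -6 + S*T)
(-947 - 4159)*(y(u(-2, -5), G((2 - 2) - 2)) - 4914) = (-947 - 4159)*((-6 + 9*((2 - 2) - 2)²) - 4914) = -5106*((-6 + 9*(0 - 2)²) - 4914) = -5106*((-6 + 9*(-2)²) - 4914) = -5106*((-6 + 9*4) - 4914) = -5106*((-6 + 36) - 4914) = -5106*(30 - 4914) = -5106*(-4884) = 24937704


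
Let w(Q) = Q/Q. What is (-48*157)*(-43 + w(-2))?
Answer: 316512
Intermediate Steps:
w(Q) = 1
(-48*157)*(-43 + w(-2)) = (-48*157)*(-43 + 1) = -7536*(-42) = 316512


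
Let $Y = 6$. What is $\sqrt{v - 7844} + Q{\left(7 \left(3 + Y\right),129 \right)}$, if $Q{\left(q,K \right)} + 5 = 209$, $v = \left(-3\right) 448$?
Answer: $204 + 2 i \sqrt{2297} \approx 204.0 + 95.854 i$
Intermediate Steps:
$v = -1344$
$Q{\left(q,K \right)} = 204$ ($Q{\left(q,K \right)} = -5 + 209 = 204$)
$\sqrt{v - 7844} + Q{\left(7 \left(3 + Y\right),129 \right)} = \sqrt{-1344 - 7844} + 204 = \sqrt{-9188} + 204 = 2 i \sqrt{2297} + 204 = 204 + 2 i \sqrt{2297}$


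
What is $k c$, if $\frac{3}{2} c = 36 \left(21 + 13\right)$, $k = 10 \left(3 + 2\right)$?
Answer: $40800$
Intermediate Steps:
$k = 50$ ($k = 10 \cdot 5 = 50$)
$c = 816$ ($c = \frac{2 \cdot 36 \left(21 + 13\right)}{3} = \frac{2 \cdot 36 \cdot 34}{3} = \frac{2}{3} \cdot 1224 = 816$)
$k c = 50 \cdot 816 = 40800$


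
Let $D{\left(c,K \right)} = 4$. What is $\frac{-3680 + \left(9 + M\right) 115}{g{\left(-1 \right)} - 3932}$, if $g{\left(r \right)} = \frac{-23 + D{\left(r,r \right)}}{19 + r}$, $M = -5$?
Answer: $\frac{11592}{14159} \approx 0.8187$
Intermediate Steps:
$g{\left(r \right)} = - \frac{19}{19 + r}$ ($g{\left(r \right)} = \frac{-23 + 4}{19 + r} = - \frac{19}{19 + r}$)
$\frac{-3680 + \left(9 + M\right) 115}{g{\left(-1 \right)} - 3932} = \frac{-3680 + \left(9 - 5\right) 115}{- \frac{19}{19 - 1} - 3932} = \frac{-3680 + 4 \cdot 115}{- \frac{19}{18} - 3932} = \frac{-3680 + 460}{\left(-19\right) \frac{1}{18} - 3932} = - \frac{3220}{- \frac{19}{18} - 3932} = - \frac{3220}{- \frac{70795}{18}} = \left(-3220\right) \left(- \frac{18}{70795}\right) = \frac{11592}{14159}$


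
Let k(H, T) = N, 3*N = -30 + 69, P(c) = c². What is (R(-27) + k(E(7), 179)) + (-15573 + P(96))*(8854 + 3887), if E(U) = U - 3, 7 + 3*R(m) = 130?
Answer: -80994483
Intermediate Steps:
R(m) = 41 (R(m) = -7/3 + (⅓)*130 = -7/3 + 130/3 = 41)
E(U) = -3 + U
N = 13 (N = (-30 + 69)/3 = (⅓)*39 = 13)
k(H, T) = 13
(R(-27) + k(E(7), 179)) + (-15573 + P(96))*(8854 + 3887) = (41 + 13) + (-15573 + 96²)*(8854 + 3887) = 54 + (-15573 + 9216)*12741 = 54 - 6357*12741 = 54 - 80994537 = -80994483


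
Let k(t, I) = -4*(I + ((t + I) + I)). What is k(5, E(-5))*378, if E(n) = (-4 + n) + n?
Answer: 55944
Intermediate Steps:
E(n) = -4 + 2*n
k(t, I) = -12*I - 4*t (k(t, I) = -4*(I + ((I + t) + I)) = -4*(I + (t + 2*I)) = -4*(t + 3*I) = -12*I - 4*t)
k(5, E(-5))*378 = (-12*(-4 + 2*(-5)) - 4*5)*378 = (-12*(-4 - 10) - 20)*378 = (-12*(-14) - 20)*378 = (168 - 20)*378 = 148*378 = 55944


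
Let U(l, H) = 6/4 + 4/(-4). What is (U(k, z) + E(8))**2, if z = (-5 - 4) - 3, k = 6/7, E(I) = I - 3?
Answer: 121/4 ≈ 30.250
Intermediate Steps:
E(I) = -3 + I
k = 6/7 (k = 6*(1/7) = 6/7 ≈ 0.85714)
z = -12 (z = -9 - 3 = -12)
U(l, H) = 1/2 (U(l, H) = 6*(1/4) + 4*(-1/4) = 3/2 - 1 = 1/2)
(U(k, z) + E(8))**2 = (1/2 + (-3 + 8))**2 = (1/2 + 5)**2 = (11/2)**2 = 121/4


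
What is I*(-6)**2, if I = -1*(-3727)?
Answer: 134172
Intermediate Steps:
I = 3727
I*(-6)**2 = 3727*(-6)**2 = 3727*36 = 134172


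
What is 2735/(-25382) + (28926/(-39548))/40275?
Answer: -60514311656/561504728575 ≈ -0.10777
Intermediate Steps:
2735/(-25382) + (28926/(-39548))/40275 = 2735*(-1/25382) + (28926*(-1/39548))*(1/40275) = -2735/25382 - 14463/19774*1/40275 = -2735/25382 - 1607/88488650 = -60514311656/561504728575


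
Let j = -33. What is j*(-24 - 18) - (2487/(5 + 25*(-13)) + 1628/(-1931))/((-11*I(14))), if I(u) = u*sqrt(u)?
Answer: 1386 - 5323357*sqrt(14)/1332235520 ≈ 1386.0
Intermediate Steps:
I(u) = u**(3/2)
j*(-24 - 18) - (2487/(5 + 25*(-13)) + 1628/(-1931))/((-11*I(14))) = -33*(-24 - 18) - (2487/(5 + 25*(-13)) + 1628/(-1931))/((-154*sqrt(14))) = -33*(-42) - (2487/(5 - 325) + 1628*(-1/1931))/((-154*sqrt(14))) = 1386 - (2487/(-320) - 1628/1931)/((-154*sqrt(14))) = 1386 - (2487*(-1/320) - 1628/1931)*(-sqrt(14)/2156) = 1386 - (-2487/320 - 1628/1931)*(-sqrt(14)/2156) = 1386 - (-5323357)*(-sqrt(14)/2156)/617920 = 1386 - 5323357*sqrt(14)/1332235520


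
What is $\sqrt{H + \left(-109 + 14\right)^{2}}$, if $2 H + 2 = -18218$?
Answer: $i \sqrt{85} \approx 9.2195 i$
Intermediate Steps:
$H = -9110$ ($H = -1 + \frac{1}{2} \left(-18218\right) = -1 - 9109 = -9110$)
$\sqrt{H + \left(-109 + 14\right)^{2}} = \sqrt{-9110 + \left(-109 + 14\right)^{2}} = \sqrt{-9110 + \left(-95\right)^{2}} = \sqrt{-9110 + 9025} = \sqrt{-85} = i \sqrt{85}$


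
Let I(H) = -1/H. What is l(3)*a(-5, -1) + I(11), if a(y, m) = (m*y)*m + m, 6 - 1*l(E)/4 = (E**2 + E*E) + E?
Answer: 3959/11 ≈ 359.91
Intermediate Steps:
l(E) = 24 - 8*E**2 - 4*E (l(E) = 24 - 4*((E**2 + E*E) + E) = 24 - 4*((E**2 + E**2) + E) = 24 - 4*(2*E**2 + E) = 24 - 4*(E + 2*E**2) = 24 + (-8*E**2 - 4*E) = 24 - 8*E**2 - 4*E)
a(y, m) = m + y*m**2 (a(y, m) = y*m**2 + m = m + y*m**2)
l(3)*a(-5, -1) + I(11) = (24 - 8*3**2 - 4*3)*(-(1 - 1*(-5))) - 1/11 = (24 - 8*9 - 12)*(-(1 + 5)) - 1*1/11 = (24 - 72 - 12)*(-1*6) - 1/11 = -60*(-6) - 1/11 = 360 - 1/11 = 3959/11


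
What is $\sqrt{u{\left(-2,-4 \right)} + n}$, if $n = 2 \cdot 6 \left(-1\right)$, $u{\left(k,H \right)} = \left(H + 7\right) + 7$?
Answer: $i \sqrt{2} \approx 1.4142 i$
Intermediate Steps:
$u{\left(k,H \right)} = 14 + H$ ($u{\left(k,H \right)} = \left(7 + H\right) + 7 = 14 + H$)
$n = -12$ ($n = 12 \left(-1\right) = -12$)
$\sqrt{u{\left(-2,-4 \right)} + n} = \sqrt{\left(14 - 4\right) - 12} = \sqrt{10 - 12} = \sqrt{-2} = i \sqrt{2}$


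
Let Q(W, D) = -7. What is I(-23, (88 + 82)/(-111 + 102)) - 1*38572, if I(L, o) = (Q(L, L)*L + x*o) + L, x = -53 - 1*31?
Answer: -110542/3 ≈ -36847.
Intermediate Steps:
x = -84 (x = -53 - 31 = -84)
I(L, o) = -84*o - 6*L (I(L, o) = (-7*L - 84*o) + L = (-84*o - 7*L) + L = -84*o - 6*L)
I(-23, (88 + 82)/(-111 + 102)) - 1*38572 = (-84*(88 + 82)/(-111 + 102) - 6*(-23)) - 1*38572 = (-14280/(-9) + 138) - 38572 = (-14280*(-1)/9 + 138) - 38572 = (-84*(-170/9) + 138) - 38572 = (4760/3 + 138) - 38572 = 5174/3 - 38572 = -110542/3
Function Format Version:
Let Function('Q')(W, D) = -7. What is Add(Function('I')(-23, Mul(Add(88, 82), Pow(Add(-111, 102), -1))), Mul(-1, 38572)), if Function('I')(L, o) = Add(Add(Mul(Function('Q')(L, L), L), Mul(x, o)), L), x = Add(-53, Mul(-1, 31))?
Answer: Rational(-110542, 3) ≈ -36847.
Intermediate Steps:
x = -84 (x = Add(-53, -31) = -84)
Function('I')(L, o) = Add(Mul(-84, o), Mul(-6, L)) (Function('I')(L, o) = Add(Add(Mul(-7, L), Mul(-84, o)), L) = Add(Add(Mul(-84, o), Mul(-7, L)), L) = Add(Mul(-84, o), Mul(-6, L)))
Add(Function('I')(-23, Mul(Add(88, 82), Pow(Add(-111, 102), -1))), Mul(-1, 38572)) = Add(Add(Mul(-84, Mul(Add(88, 82), Pow(Add(-111, 102), -1))), Mul(-6, -23)), Mul(-1, 38572)) = Add(Add(Mul(-84, Mul(170, Pow(-9, -1))), 138), -38572) = Add(Add(Mul(-84, Mul(170, Rational(-1, 9))), 138), -38572) = Add(Add(Mul(-84, Rational(-170, 9)), 138), -38572) = Add(Add(Rational(4760, 3), 138), -38572) = Add(Rational(5174, 3), -38572) = Rational(-110542, 3)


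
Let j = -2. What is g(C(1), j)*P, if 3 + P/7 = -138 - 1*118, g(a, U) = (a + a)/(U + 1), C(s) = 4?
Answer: 14504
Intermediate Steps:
g(a, U) = 2*a/(1 + U) (g(a, U) = (2*a)/(1 + U) = 2*a/(1 + U))
P = -1813 (P = -21 + 7*(-138 - 1*118) = -21 + 7*(-138 - 118) = -21 + 7*(-256) = -21 - 1792 = -1813)
g(C(1), j)*P = (2*4/(1 - 2))*(-1813) = (2*4/(-1))*(-1813) = (2*4*(-1))*(-1813) = -8*(-1813) = 14504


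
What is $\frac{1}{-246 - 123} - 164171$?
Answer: $- \frac{60579100}{369} \approx -1.6417 \cdot 10^{5}$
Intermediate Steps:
$\frac{1}{-246 - 123} - 164171 = \frac{1}{-369} - 164171 = - \frac{1}{369} - 164171 = - \frac{60579100}{369}$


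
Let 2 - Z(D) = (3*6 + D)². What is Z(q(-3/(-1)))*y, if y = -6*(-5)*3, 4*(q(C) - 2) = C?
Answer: -308565/8 ≈ -38571.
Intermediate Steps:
q(C) = 2 + C/4
y = 90 (y = 30*3 = 90)
Z(D) = 2 - (18 + D)² (Z(D) = 2 - (3*6 + D)² = 2 - (18 + D)²)
Z(q(-3/(-1)))*y = (2 - (18 + (2 + (-3/(-1))/4))²)*90 = (2 - (18 + (2 + (-3*(-1))/4))²)*90 = (2 - (18 + (2 + (¼)*3))²)*90 = (2 - (18 + (2 + ¾))²)*90 = (2 - (18 + 11/4)²)*90 = (2 - (83/4)²)*90 = (2 - 1*6889/16)*90 = (2 - 6889/16)*90 = -6857/16*90 = -308565/8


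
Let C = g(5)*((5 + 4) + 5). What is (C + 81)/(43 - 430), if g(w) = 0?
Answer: -9/43 ≈ -0.20930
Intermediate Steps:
C = 0 (C = 0*((5 + 4) + 5) = 0*(9 + 5) = 0*14 = 0)
(C + 81)/(43 - 430) = (0 + 81)/(43 - 430) = 81/(-387) = 81*(-1/387) = -9/43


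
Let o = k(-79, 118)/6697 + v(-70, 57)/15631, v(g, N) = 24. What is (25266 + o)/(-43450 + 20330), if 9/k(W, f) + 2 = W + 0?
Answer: -23803788857879/21781982320560 ≈ -1.0928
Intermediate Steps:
k(W, f) = 9/(-2 + W) (k(W, f) = 9/(-2 + (W + 0)) = 9/(-2 + W))
o = 1430921/942127263 (o = (9/(-2 - 79))/6697 + 24/15631 = (9/(-81))*(1/6697) + 24*(1/15631) = (9*(-1/81))*(1/6697) + 24/15631 = -⅑*1/6697 + 24/15631 = -1/60273 + 24/15631 = 1430921/942127263 ≈ 0.0015188)
(25266 + o)/(-43450 + 20330) = (25266 + 1430921/942127263)/(-43450 + 20330) = (23803788857879/942127263)/(-23120) = (23803788857879/942127263)*(-1/23120) = -23803788857879/21781982320560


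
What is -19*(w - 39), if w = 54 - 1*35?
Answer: 380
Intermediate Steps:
w = 19 (w = 54 - 35 = 19)
-19*(w - 39) = -19*(19 - 39) = -19*(-20) = 380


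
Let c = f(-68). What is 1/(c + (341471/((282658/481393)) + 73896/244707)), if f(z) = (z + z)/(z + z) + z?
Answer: 23056130402/13406917094277529 ≈ 1.7197e-6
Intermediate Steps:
f(z) = 1 + z (f(z) = (2*z)/((2*z)) + z = (2*z)*(1/(2*z)) + z = 1 + z)
c = -67 (c = 1 - 68 = -67)
1/(c + (341471/((282658/481393)) + 73896/244707)) = 1/(-67 + (341471/((282658/481393)) + 73896/244707)) = 1/(-67 + (341471/((282658*(1/481393))) + 73896*(1/244707))) = 1/(-67 + (341471/(282658/481393) + 24632/81569)) = 1/(-67 + (341471*(481393/282658) + 24632/81569)) = 1/(-67 + (164381749103/282658 + 24632/81569)) = 1/(-67 + 13408461855014463/23056130402) = 1/(13406917094277529/23056130402) = 23056130402/13406917094277529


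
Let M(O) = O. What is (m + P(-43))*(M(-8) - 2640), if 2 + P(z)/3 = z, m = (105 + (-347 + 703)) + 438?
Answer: -2023072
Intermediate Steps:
m = 899 (m = (105 + 356) + 438 = 461 + 438 = 899)
P(z) = -6 + 3*z
(m + P(-43))*(M(-8) - 2640) = (899 + (-6 + 3*(-43)))*(-8 - 2640) = (899 + (-6 - 129))*(-2648) = (899 - 135)*(-2648) = 764*(-2648) = -2023072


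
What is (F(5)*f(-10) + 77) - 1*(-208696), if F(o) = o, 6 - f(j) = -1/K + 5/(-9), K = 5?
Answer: 1879261/9 ≈ 2.0881e+5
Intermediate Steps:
f(j) = 304/45 (f(j) = 6 - (-1/5 + 5/(-9)) = 6 - (-1*1/5 + 5*(-1/9)) = 6 - (-1/5 - 5/9) = 6 - 1*(-34/45) = 6 + 34/45 = 304/45)
(F(5)*f(-10) + 77) - 1*(-208696) = (5*(304/45) + 77) - 1*(-208696) = (304/9 + 77) + 208696 = 997/9 + 208696 = 1879261/9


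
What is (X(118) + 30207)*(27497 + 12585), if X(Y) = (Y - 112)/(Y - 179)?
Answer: 73855934922/61 ≈ 1.2108e+9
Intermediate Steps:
X(Y) = (-112 + Y)/(-179 + Y)
(X(118) + 30207)*(27497 + 12585) = ((-112 + 118)/(-179 + 118) + 30207)*(27497 + 12585) = (6/(-61) + 30207)*40082 = (-1/61*6 + 30207)*40082 = (-6/61 + 30207)*40082 = (1842621/61)*40082 = 73855934922/61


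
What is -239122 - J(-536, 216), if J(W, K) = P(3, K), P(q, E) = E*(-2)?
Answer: -238690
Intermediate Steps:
P(q, E) = -2*E
J(W, K) = -2*K
-239122 - J(-536, 216) = -239122 - (-2)*216 = -239122 - 1*(-432) = -239122 + 432 = -238690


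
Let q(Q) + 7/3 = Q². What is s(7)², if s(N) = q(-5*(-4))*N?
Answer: 69739201/9 ≈ 7.7488e+6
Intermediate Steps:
q(Q) = -7/3 + Q²
s(N) = 1193*N/3 (s(N) = (-7/3 + (-5*(-4))²)*N = (-7/3 + 20²)*N = (-7/3 + 400)*N = 1193*N/3)
s(7)² = ((1193/3)*7)² = (8351/3)² = 69739201/9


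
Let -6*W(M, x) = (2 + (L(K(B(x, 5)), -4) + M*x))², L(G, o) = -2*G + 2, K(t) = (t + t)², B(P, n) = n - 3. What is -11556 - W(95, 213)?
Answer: 408253513/6 ≈ 6.8042e+7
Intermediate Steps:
B(P, n) = -3 + n
K(t) = 4*t² (K(t) = (2*t)² = 4*t²)
L(G, o) = 2 - 2*G
W(M, x) = -(-28 + M*x)²/6 (W(M, x) = -(2 + ((2 - 8*(-3 + 5)²) + M*x))²/6 = -(2 + ((2 - 8*2²) + M*x))²/6 = -(2 + ((2 - 8*4) + M*x))²/6 = -(2 + ((2 - 2*16) + M*x))²/6 = -(2 + ((2 - 32) + M*x))²/6 = -(2 + (-30 + M*x))²/6 = -(-28 + M*x)²/6)
-11556 - W(95, 213) = -11556 - (-1)*(-28 + 95*213)²/6 = -11556 - (-1)*(-28 + 20235)²/6 = -11556 - (-1)*20207²/6 = -11556 - (-1)*408322849/6 = -11556 - 1*(-408322849/6) = -11556 + 408322849/6 = 408253513/6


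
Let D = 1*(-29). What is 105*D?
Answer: -3045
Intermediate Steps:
D = -29
105*D = 105*(-29) = -3045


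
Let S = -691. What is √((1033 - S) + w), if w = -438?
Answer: √1286 ≈ 35.861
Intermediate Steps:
√((1033 - S) + w) = √((1033 - 1*(-691)) - 438) = √((1033 + 691) - 438) = √(1724 - 438) = √1286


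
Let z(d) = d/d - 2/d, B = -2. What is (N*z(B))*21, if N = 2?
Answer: 84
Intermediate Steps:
z(d) = 1 - 2/d
(N*z(B))*21 = (2*((-2 - 2)/(-2)))*21 = (2*(-1/2*(-4)))*21 = (2*2)*21 = 4*21 = 84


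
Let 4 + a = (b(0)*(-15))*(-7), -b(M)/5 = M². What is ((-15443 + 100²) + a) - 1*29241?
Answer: -34688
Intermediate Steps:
b(M) = -5*M²
a = -4 (a = -4 + (-5*0²*(-15))*(-7) = -4 + (-5*0*(-15))*(-7) = -4 + (0*(-15))*(-7) = -4 + 0*(-7) = -4 + 0 = -4)
((-15443 + 100²) + a) - 1*29241 = ((-15443 + 100²) - 4) - 1*29241 = ((-15443 + 10000) - 4) - 29241 = (-5443 - 4) - 29241 = -5447 - 29241 = -34688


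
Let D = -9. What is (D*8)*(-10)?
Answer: 720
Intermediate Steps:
(D*8)*(-10) = -9*8*(-10) = -72*(-10) = 720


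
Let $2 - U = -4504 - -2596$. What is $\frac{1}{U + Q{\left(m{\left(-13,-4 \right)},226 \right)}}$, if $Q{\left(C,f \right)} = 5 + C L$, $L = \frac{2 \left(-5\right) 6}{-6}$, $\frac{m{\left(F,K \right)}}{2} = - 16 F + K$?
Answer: $\frac{1}{5995} \approx 0.00016681$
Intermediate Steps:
$U = 1910$ ($U = 2 - \left(-4504 - -2596\right) = 2 - \left(-4504 + 2596\right) = 2 - -1908 = 2 + 1908 = 1910$)
$m{\left(F,K \right)} = - 32 F + 2 K$ ($m{\left(F,K \right)} = 2 \left(- 16 F + K\right) = 2 \left(K - 16 F\right) = - 32 F + 2 K$)
$L = 10$ ($L = \left(-10\right) 6 \left(- \frac{1}{6}\right) = \left(-60\right) \left(- \frac{1}{6}\right) = 10$)
$Q{\left(C,f \right)} = 5 + 10 C$ ($Q{\left(C,f \right)} = 5 + C 10 = 5 + 10 C$)
$\frac{1}{U + Q{\left(m{\left(-13,-4 \right)},226 \right)}} = \frac{1}{1910 + \left(5 + 10 \left(\left(-32\right) \left(-13\right) + 2 \left(-4\right)\right)\right)} = \frac{1}{1910 + \left(5 + 10 \left(416 - 8\right)\right)} = \frac{1}{1910 + \left(5 + 10 \cdot 408\right)} = \frac{1}{1910 + \left(5 + 4080\right)} = \frac{1}{1910 + 4085} = \frac{1}{5995}$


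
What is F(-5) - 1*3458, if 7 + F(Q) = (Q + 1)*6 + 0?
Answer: -3489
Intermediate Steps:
F(Q) = -1 + 6*Q (F(Q) = -7 + ((Q + 1)*6 + 0) = -7 + ((1 + Q)*6 + 0) = -7 + ((6 + 6*Q) + 0) = -7 + (6 + 6*Q) = -1 + 6*Q)
F(-5) - 1*3458 = (-1 + 6*(-5)) - 1*3458 = (-1 - 30) - 3458 = -31 - 3458 = -3489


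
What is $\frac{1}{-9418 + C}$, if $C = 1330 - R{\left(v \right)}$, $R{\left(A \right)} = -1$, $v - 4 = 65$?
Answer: $- \frac{1}{8087} \approx -0.00012366$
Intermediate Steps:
$v = 69$ ($v = 4 + 65 = 69$)
$C = 1331$ ($C = 1330 - -1 = 1330 + 1 = 1331$)
$\frac{1}{-9418 + C} = \frac{1}{-9418 + 1331} = \frac{1}{-8087} = - \frac{1}{8087}$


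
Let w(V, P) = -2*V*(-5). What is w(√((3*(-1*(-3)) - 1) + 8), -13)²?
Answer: 1600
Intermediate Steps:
w(V, P) = 10*V (w(V, P) = -(-10)*V = 10*V)
w(√((3*(-1*(-3)) - 1) + 8), -13)² = (10*√((3*(-1*(-3)) - 1) + 8))² = (10*√((3*3 - 1) + 8))² = (10*√((9 - 1) + 8))² = (10*√(8 + 8))² = (10*√16)² = (10*4)² = 40² = 1600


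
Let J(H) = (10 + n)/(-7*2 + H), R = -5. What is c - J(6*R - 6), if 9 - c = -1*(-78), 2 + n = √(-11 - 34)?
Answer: -1721/25 + 3*I*√5/50 ≈ -68.84 + 0.13416*I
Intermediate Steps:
n = -2 + 3*I*√5 (n = -2 + √(-11 - 34) = -2 + √(-45) = -2 + 3*I*√5 ≈ -2.0 + 6.7082*I)
J(H) = (8 + 3*I*√5)/(-14 + H) (J(H) = (10 + (-2 + 3*I*√5))/(-7*2 + H) = (8 + 3*I*√5)/(-14 + H))
c = -69 (c = 9 - (-1)*(-78) = 9 - 1*78 = 9 - 78 = -69)
c - J(6*R - 6) = -69 - (8 + 3*I*√5)/(-14 + (6*(-5) - 6)) = -69 - (8 + 3*I*√5)/(-14 + (-30 - 6)) = -69 - (8 + 3*I*√5)/(-14 - 36) = -69 - (8 + 3*I*√5)/(-50) = -69 - (-1)*(8 + 3*I*√5)/50 = -69 - (-4/25 - 3*I*√5/50) = -69 + (4/25 + 3*I*√5/50) = -1721/25 + 3*I*√5/50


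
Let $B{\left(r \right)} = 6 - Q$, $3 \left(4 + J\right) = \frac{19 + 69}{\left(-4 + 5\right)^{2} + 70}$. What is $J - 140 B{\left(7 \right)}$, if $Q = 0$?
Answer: $- \frac{179684}{213} \approx -843.59$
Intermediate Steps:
$J = - \frac{764}{213}$ ($J = -4 + \frac{\left(19 + 69\right) \frac{1}{\left(-4 + 5\right)^{2} + 70}}{3} = -4 + \frac{88 \frac{1}{1^{2} + 70}}{3} = -4 + \frac{88 \frac{1}{1 + 70}}{3} = -4 + \frac{88 \cdot \frac{1}{71}}{3} = -4 + \frac{1}{3} \cdot \frac{88}{71} = -4 + \frac{88}{213} = - \frac{764}{213} \approx -3.5869$)
$B{\left(r \right)} = 6$ ($B{\left(r \right)} = 6 - 0 = 6 + 0 = 6$)
$J - 140 B{\left(7 \right)} = - \frac{764}{213} - 840 = - \frac{179684}{213}$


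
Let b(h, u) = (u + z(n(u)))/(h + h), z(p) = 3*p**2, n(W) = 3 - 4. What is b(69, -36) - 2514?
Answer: -115655/46 ≈ -2514.2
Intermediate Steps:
n(W) = -1
b(h, u) = (3 + u)/(2*h) (b(h, u) = (u + 3*(-1)**2)/(h + h) = (u + 3*1)/((2*h)) = (u + 3)*(1/(2*h)) = (3 + u)*(1/(2*h)) = (3 + u)/(2*h))
b(69, -36) - 2514 = (1/2)*(3 - 36)/69 - 2514 = (1/2)*(1/69)*(-33) - 2514 = -11/46 - 2514 = -115655/46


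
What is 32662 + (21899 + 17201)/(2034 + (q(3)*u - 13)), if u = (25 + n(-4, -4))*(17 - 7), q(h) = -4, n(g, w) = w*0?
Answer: 33387002/1021 ≈ 32700.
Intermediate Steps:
n(g, w) = 0
u = 250 (u = (25 + 0)*(17 - 7) = 25*10 = 250)
32662 + (21899 + 17201)/(2034 + (q(3)*u - 13)) = 32662 + (21899 + 17201)/(2034 + (-4*250 - 13)) = 32662 + 39100/(2034 + (-1000 - 13)) = 32662 + 39100/(2034 - 1013) = 32662 + 39100/1021 = 33387002/1021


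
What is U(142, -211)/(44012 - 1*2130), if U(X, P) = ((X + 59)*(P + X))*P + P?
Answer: 1463074/20941 ≈ 69.866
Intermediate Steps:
U(X, P) = P + P*(59 + X)*(P + X) (U(X, P) = ((59 + X)*(P + X))*P + P = P*(59 + X)*(P + X) + P = P + P*(59 + X)*(P + X))
U(142, -211)/(44012 - 1*2130) = (-211*(1 + 142² + 59*(-211) + 59*142 - 211*142))/(44012 - 1*2130) = (-211*(1 + 20164 - 12449 + 8378 - 29962))/(44012 - 2130) = -211*(-13868)/41882 = 2926148*(1/41882) = 1463074/20941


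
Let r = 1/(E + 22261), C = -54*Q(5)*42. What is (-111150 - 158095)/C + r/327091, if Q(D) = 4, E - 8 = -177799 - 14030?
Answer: 69133078791533/2329385098320 ≈ 29.679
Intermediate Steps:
E = -191821 (E = 8 + (-177799 - 14030) = 8 - 191829 = -191821)
C = -9072 (C = -54*4*42 = -216*42 = -9072)
r = -1/169560 (r = 1/(-191821 + 22261) = 1/(-169560) = -1/169560 ≈ -5.8976e-6)
(-111150 - 158095)/C + r/327091 = (-111150 - 158095)/(-9072) - 1/169560/327091 = -269245*(-1/9072) - 1/169560*1/327091 = 269245/9072 - 1/55461549960 = 69133078791533/2329385098320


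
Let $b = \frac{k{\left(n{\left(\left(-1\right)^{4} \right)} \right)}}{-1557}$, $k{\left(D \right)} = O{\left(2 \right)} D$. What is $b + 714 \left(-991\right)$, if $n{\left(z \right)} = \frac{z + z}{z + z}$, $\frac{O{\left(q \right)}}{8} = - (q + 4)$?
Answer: $- \frac{367230890}{519} \approx -7.0757 \cdot 10^{5}$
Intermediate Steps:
$O{\left(q \right)} = -32 - 8 q$ ($O{\left(q \right)} = 8 \left(- (q + 4)\right) = 8 \left(- (4 + q)\right) = 8 \left(-4 - q\right) = -32 - 8 q$)
$n{\left(z \right)} = 1$ ($n{\left(z \right)} = \frac{2 z}{2 z} = 2 z \frac{1}{2 z} = 1$)
$k{\left(D \right)} = - 48 D$ ($k{\left(D \right)} = \left(-32 - 16\right) D = - 48 D$)
$b = \frac{16}{519}$ ($b = \frac{\left(-48\right) 1}{-1557} = \left(-48\right) \left(- \frac{1}{1557}\right) = \frac{16}{519} \approx 0.030829$)
$b + 714 \left(-991\right) = \frac{16}{519} + 714 \left(-991\right) = \frac{16}{519} - 707574 = - \frac{367230890}{519}$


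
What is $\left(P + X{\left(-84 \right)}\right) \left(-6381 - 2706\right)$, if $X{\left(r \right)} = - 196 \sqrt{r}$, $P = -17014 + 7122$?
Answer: $89888604 + 3562104 i \sqrt{21} \approx 8.9889 \cdot 10^{7} + 1.6324 \cdot 10^{7} i$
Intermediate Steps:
$P = -9892$
$\left(P + X{\left(-84 \right)}\right) \left(-6381 - 2706\right) = \left(-9892 - 196 \sqrt{-84}\right) \left(-6381 - 2706\right) = \left(-9892 - 196 \cdot 2 i \sqrt{21}\right) \left(-9087\right) = \left(-9892 - 392 i \sqrt{21}\right) \left(-9087\right) = 89888604 + 3562104 i \sqrt{21}$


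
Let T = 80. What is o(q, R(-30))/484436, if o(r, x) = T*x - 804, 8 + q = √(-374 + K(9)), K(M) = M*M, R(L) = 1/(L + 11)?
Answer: -3839/2301071 ≈ -0.0016684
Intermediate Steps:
R(L) = 1/(11 + L)
K(M) = M²
q = -8 + I*√293 (q = -8 + √(-374 + 9²) = -8 + √(-374 + 81) = -8 + √(-293) = -8 + I*√293 ≈ -8.0 + 17.117*I)
o(r, x) = -804 + 80*x (o(r, x) = 80*x - 804 = -804 + 80*x)
o(q, R(-30))/484436 = (-804 + 80/(11 - 30))/484436 = (-804 + 80/(-19))*(1/484436) = (-804 + 80*(-1/19))*(1/484436) = (-804 - 80/19)*(1/484436) = -15356/19*1/484436 = -3839/2301071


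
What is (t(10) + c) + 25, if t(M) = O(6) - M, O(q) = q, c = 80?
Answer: 101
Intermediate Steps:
t(M) = 6 - M
(t(10) + c) + 25 = ((6 - 1*10) + 80) + 25 = ((6 - 10) + 80) + 25 = (-4 + 80) + 25 = 76 + 25 = 101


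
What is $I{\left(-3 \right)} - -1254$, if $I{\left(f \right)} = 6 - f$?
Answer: $1263$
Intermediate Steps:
$I{\left(-3 \right)} - -1254 = \left(6 - -3\right) - -1254 = \left(6 + 3\right) + 1254 = 9 + 1254 = 1263$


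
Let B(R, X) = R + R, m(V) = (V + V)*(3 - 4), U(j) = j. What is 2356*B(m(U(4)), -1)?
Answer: -37696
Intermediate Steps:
m(V) = -2*V (m(V) = (2*V)*(-1) = -2*V)
B(R, X) = 2*R
2356*B(m(U(4)), -1) = 2356*(2*(-2*4)) = 2356*(2*(-8)) = 2356*(-16) = -37696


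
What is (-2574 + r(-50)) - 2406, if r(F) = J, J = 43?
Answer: -4937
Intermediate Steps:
r(F) = 43
(-2574 + r(-50)) - 2406 = (-2574 + 43) - 2406 = -2531 - 2406 = -4937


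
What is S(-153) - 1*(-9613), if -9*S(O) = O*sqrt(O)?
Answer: 9613 + 51*I*sqrt(17) ≈ 9613.0 + 210.28*I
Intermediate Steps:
S(O) = -O**(3/2)/9 (S(O) = -O*sqrt(O)/9 = -O**(3/2)/9)
S(-153) - 1*(-9613) = -(-51)*I*sqrt(17) - 1*(-9613) = -(-51)*I*sqrt(17) + 9613 = 51*I*sqrt(17) + 9613 = 9613 + 51*I*sqrt(17)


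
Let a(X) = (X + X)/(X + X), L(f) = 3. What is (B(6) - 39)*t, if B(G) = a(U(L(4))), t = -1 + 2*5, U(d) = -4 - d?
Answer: -342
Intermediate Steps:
a(X) = 1 (a(X) = (2*X)/((2*X)) = (2*X)*(1/(2*X)) = 1)
t = 9 (t = -1 + 10 = 9)
B(G) = 1
(B(6) - 39)*t = (1 - 39)*9 = -38*9 = -342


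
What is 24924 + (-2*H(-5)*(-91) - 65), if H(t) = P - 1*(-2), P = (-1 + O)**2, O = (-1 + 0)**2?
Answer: 25223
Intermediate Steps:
O = 1 (O = (-1)**2 = 1)
P = 0 (P = (-1 + 1)**2 = 0**2 = 0)
H(t) = 2 (H(t) = 0 - 1*(-2) = 0 + 2 = 2)
24924 + (-2*H(-5)*(-91) - 65) = 24924 + (-2*2*(-91) - 65) = 24924 + (-4*(-91) - 65) = 24924 + (364 - 65) = 24924 + 299 = 25223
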